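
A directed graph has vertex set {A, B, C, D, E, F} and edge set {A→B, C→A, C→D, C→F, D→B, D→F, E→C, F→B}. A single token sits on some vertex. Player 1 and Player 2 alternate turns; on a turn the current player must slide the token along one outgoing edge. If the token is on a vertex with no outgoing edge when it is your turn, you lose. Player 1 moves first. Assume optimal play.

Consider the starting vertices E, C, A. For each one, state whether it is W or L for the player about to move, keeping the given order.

Positions with no move are L. A position that does have a move is losing for the player to move precisely when every available move leads to a winning position for the opponent. Fill in the labels:
Every edge goes from a vertex to one that appears earlier in the order B, A, F, D, C, E, so processing vertices in that order labels each vertex after all of its successors.
B: no outgoing edge → L
A: →B(L), so W
F: →B(L), so W
D: →B(L), so W
C: →D(W), F(W), A(W) — all W, so L
E: →C(L), so W

E: W, C: L, A: W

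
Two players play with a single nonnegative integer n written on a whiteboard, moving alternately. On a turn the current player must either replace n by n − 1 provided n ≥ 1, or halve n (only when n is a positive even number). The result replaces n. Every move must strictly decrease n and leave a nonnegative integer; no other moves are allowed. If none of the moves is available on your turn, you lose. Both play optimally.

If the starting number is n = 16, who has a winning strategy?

Build the W/L table. Terminal = L. A non-terminal position is W if it has a move to some L; otherwise it is L.
n=0: no move → L
n=1: can move to 0, which is L ⇒ W
n=2: the only move is to 1(W), a W ⇒ L
n=3: can move to 2, which is L ⇒ W
n=4: can move to 2, which is L ⇒ W
n=5: the only move is to 4(W), a W ⇒ L
n=6: can move to 5, which is L ⇒ W
n=7: the only move is to 6(W), a W ⇒ L
n=8: can move to 7, which is L ⇒ W
n=9: the only move is to 8(W), a W ⇒ L
n=10: can move to 5, which is L ⇒ W
n=11: the only move is to 10(W), a W ⇒ L
n=12: can move to 11, which is L ⇒ W
n=13: the only move is to 12(W), a W ⇒ L
n=14: can move to 7, which is L ⇒ W
n=15: the only move is to 14(W), a W ⇒ L
n=16: can move to 15, which is L ⇒ W
From 16 the player to move can move to 15, reaching an L position.

The first player wins.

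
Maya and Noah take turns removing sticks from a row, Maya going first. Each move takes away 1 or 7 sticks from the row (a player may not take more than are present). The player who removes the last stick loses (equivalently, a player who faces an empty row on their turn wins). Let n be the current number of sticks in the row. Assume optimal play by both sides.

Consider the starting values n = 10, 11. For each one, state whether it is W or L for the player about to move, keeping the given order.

10: W, 11: L

Work bottom-up. With no move the player to move wins. Otherwise the position is W if at least one move leads to an L position for the opponent, and L if every move leads to a W.
n=0: no move; the opponent has just taken the last stick and therefore loses → W
n=1: only reaches 0(W), which is W → L
n=2: reaches L-position 1 → W
n=3: only reaches 2(W), which is W → L
n=4: reaches L-position 3 → W
n=5: only reaches 4(W), which is W → L
n=6: reaches L-position 5 → W
n=7: only reaches 6(W), 0(W), all W → L
n=8: reaches L-position 7 → W
n=9: only reaches 8(W), 2(W), all W → L
n=10: reaches L-position 9 → W
n=11: only reaches 10(W), 4(W), all W → L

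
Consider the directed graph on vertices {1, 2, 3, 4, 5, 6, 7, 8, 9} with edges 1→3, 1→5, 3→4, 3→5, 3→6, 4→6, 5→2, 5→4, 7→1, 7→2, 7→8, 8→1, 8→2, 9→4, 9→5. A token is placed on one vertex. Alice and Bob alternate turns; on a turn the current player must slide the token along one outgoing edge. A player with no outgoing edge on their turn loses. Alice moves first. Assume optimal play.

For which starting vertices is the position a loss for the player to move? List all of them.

1, 2, 6, 9

Positions with no move are L. A position that does have a move is losing for the player to move precisely when every available move leads to a winning position for the opponent. Fill in the labels:
Every edge goes from a vertex to one that appears earlier in the order 2, 6, 4, 5, 3, 9, 1, 8, 7, so processing vertices in that order labels each vertex after all of its successors.
2: no outgoing edge → L
6: no outgoing edge → L
4: can move to 6, which is L ⇒ W
5: can move to 2, which is L ⇒ W
3: can move to 6, which is L ⇒ W
9: moves to 5(W), 4(W); every one is W ⇒ L
1: moves to 3(W), 5(W); every one is W ⇒ L
8: can move to 1, which is L ⇒ W
7: can move to 1, which is L ⇒ W
The losing starting vertices are exactly the entries labelled L in this table (4 of them).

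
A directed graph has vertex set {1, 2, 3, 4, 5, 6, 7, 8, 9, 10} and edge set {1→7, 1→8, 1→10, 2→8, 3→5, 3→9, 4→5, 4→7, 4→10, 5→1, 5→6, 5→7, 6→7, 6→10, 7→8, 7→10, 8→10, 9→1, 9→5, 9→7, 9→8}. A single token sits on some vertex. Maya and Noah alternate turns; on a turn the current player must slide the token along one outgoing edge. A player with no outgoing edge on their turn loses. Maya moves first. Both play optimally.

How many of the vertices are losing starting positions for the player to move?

Label each position W (a win for the player to move) or L (a loss). A position with no legal move is L; any other position is W exactly when some move reaches an L, and L when every move reaches a W.
Every edge goes from a vertex to one that appears earlier in the order 10, 8, 7, 6, 1, 5, 9, 2, 3, 4, so processing vertices in that order labels each vertex after all of its successors.
10: no outgoing edge → L
8: reaches L-position 10 → W
7: reaches L-position 10 → W
6: reaches L-position 10 → W
1: reaches L-position 10 → W
5: only reaches 1(W), 6(W), 7(W), all W → L
9: reaches L-position 5 → W
2: only reaches 8(W), which is W → L
3: reaches L-position 5 → W
4: reaches L-position 5 → W
The L vertices are 2, 5, 10; that is 3 in all.

3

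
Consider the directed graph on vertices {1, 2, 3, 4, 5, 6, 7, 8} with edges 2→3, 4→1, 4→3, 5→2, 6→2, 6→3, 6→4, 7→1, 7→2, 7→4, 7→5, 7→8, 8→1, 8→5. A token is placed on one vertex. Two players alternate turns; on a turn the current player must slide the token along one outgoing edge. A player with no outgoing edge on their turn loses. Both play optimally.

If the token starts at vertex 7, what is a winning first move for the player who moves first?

Move to 5.

Compute win/loss labels from the base case upward. A position with no move is L. Any other position is W if it can reach an L in one move, else L.
Every edge goes from a vertex to one that appears earlier in the order 1, 3, 4, 2, 5, 8, 7, 6, so processing vertices in that order labels each vertex after all of its successors.
1: no outgoing edge → L
3: no outgoing edge → L
4: W (go to 3, an L position)
2: W (go to 3, an L position)
5: L (sole option 2(W) is W)
8: W (go to 5, an L position)
7: W (go to 5, an L position)
6: W (go to 3, an L position)
From 7, the L positions reachable in one move are: 5, 1. Any move reaching one of these is winning.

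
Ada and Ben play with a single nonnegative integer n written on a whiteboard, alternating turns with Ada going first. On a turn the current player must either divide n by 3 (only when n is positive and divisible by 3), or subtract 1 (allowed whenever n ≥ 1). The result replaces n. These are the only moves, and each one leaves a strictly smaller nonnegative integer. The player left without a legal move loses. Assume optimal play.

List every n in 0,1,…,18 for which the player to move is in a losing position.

Positions with no move are L. A position that does have a move is losing for the player to move precisely when every available move leads to a winning position for the opponent. Fill in the labels:
n=0: no move → L
n=1: can move to 0, which is L ⇒ W
n=2: the only move is to 1(W), a W ⇒ L
n=3: can move to 2, which is L ⇒ W
n=4: the only move is to 3(W), a W ⇒ L
n=5: can move to 4, which is L ⇒ W
n=6: can move to 2, which is L ⇒ W
n=7: the only move is to 6(W), a W ⇒ L
n=8: can move to 7, which is L ⇒ W
n=9: moves to 3(W), 8(W); every one is W ⇒ L
n=10: can move to 9, which is L ⇒ W
n=11: the only move is to 10(W), a W ⇒ L
n=12: can move to 4, which is L ⇒ W
n=13: the only move is to 12(W), a W ⇒ L
n=14: can move to 13, which is L ⇒ W
n=15: moves to 5(W), 14(W); every one is W ⇒ L
n=16: can move to 15, which is L ⇒ W
n=17: the only move is to 16(W), a W ⇒ L
n=18: can move to 17, which is L ⇒ W
Reading off the rows marked L gives the requested list; there are 9 such values of n.

0, 2, 4, 7, 9, 11, 13, 15, 17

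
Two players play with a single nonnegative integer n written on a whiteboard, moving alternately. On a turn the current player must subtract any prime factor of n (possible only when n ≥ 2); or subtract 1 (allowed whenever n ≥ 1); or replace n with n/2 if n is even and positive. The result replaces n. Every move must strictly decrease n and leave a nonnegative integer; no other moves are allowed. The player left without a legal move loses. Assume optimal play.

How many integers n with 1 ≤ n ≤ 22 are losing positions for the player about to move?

4

Positions with no move are L. A position that does have a move is losing for the player to move precisely when every available move leads to a winning position for the opponent. Fill in the labels:
n=0: no move → L
n=1: W (go to 0, an L position)
n=2: W (go to 0, an L position)
n=3: W (go to 0, an L position)
n=4: L (options 2(W), 3(W) are all W)
n=5: W (go to 0, an L position)
n=6: W (go to 4, an L position)
n=7: W (go to 0, an L position)
n=8: W (go to 4, an L position)
n=9: L (options 6(W), 8(W) are all W)
n=10: W (go to 9, an L position)
n=11: W (go to 0, an L position)
n=12: W (go to 9, an L position)
n=13: W (go to 0, an L position)
n=14: L (options 7(W), 12(W), 13(W) are all W)
n=15: W (go to 14, an L position)
n=16: W (go to 14, an L position)
n=17: W (go to 0, an L position)
n=18: W (go to 9, an L position)
n=19: W (go to 0, an L position)
n=20: L (options 10(W), 15(W), 18(W), 19(W) are all W)
n=21: W (go to 14, an L position)
n=22: W (go to 20, an L position)
L entries with 1 ≤ n ≤ 22 (n=0 is outside the asked range and is not counted): n = 4, 9, 14, 20; that makes 4.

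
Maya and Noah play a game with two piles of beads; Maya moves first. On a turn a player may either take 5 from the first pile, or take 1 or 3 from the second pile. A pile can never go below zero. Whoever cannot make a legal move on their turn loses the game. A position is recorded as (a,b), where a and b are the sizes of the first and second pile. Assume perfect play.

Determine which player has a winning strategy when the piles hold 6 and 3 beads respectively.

Use the standard recursion: the mover loses at a terminal position; elsewhere, the mover wins exactly when some move hands the opponent an L position.
No move ever increases a pile, so every position that can arise here has a ≤ 6 and b ≤ 3; it is enough to label the cells with 0 ≤ a ≤ 6 and 0 ≤ b ≤ 3.
Every move lowers a or b (never raises either), so fill the grid row by row in increasing a, and left to right within a row: each cell's successors are then already labelled.
      b=0  b=1  b=2  b=3
a=0:    L    W    L    W
a=1:    L    W    L    W
a=2:    L    W    L    W
a=3:    L    W    L    W
a=4:    L    W    L    W
a=5:    W    L    W    L
a=6:    W    L    W    L
Cells with no legal move (terminal, hence L): (0,0), (1,0), (2,0), (3,0), (4,0).
The remaining L cells, each justified by listing all of its moves:
(0,2): the only move is to (0,1)(W), a W ⇒ L
(1,2): the only move is to (1,1)(W), a W ⇒ L
(2,2): the only move is to (2,1)(W), a W ⇒ L
(3,2): the only move is to (3,1)(W), a W ⇒ L
(4,2): the only move is to (4,1)(W), a W ⇒ L
(5,1): moves to (0,1)(W), (5,0)(W); every one is W ⇒ L
(5,3): moves to (0,3)(W), (5,2)(W), (5,0)(W); every one is W ⇒ L
(6,1): moves to (1,1)(W), (6,0)(W); every one is W ⇒ L
(6,3): moves to (1,3)(W), (6,2)(W), (6,0)(W); every one is W ⇒ L
Every other cell has at least one move into one of the L cells above, so it is W.
The starting position (6,3) is L: whatever Maya does, the opponent receives a W position.

Noah wins.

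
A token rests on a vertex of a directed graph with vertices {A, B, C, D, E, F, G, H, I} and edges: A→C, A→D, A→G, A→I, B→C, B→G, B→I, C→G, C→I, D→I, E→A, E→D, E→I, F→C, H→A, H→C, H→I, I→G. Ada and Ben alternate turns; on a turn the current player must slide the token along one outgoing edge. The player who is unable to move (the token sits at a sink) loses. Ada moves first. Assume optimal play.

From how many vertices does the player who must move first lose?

4

Classify positions by backward induction: terminal positions (no move available) are L. From any other position, the mover wins iff some move reaches an L.
Every edge goes from a vertex to one that appears earlier in the order G, I, C, D, A, H, B, E, F, so processing vertices in that order labels each vertex after all of its successors.
G: no outgoing edge → L
I: can move to G, which is L ⇒ W
C: can move to G, which is L ⇒ W
D: the only move is to I(W), a W ⇒ L
A: can move to D, which is L ⇒ W
H: moves to A(W), C(W), I(W); every one is W ⇒ L
B: can move to G, which is L ⇒ W
E: can move to D, which is L ⇒ W
F: the only move is to C(W), a W ⇒ L
The L vertices are D, F, G, H; that is 4 in all.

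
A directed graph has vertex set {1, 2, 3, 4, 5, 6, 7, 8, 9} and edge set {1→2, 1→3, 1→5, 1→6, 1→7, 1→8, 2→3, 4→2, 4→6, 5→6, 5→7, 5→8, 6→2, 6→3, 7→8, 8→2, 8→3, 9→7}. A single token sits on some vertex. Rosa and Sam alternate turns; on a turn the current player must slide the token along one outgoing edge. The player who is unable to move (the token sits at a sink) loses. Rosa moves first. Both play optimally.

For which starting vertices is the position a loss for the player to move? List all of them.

3, 4, 7

Positions with no move are L. A position that does have a move is losing for the player to move precisely when every available move leads to a winning position for the opponent. Fill in the labels:
Every edge goes from a vertex to one that appears earlier in the order 3, 2, 8, 6, 7, 5, 4, 9, 1, so processing vertices in that order labels each vertex after all of its successors.
3: no outgoing edge → L
2: can move to 3, which is L ⇒ W
8: can move to 3, which is L ⇒ W
6: can move to 3, which is L ⇒ W
7: the only move is to 8(W), a W ⇒ L
5: can move to 7, which is L ⇒ W
4: moves to 6(W), 2(W); every one is W ⇒ L
9: can move to 7, which is L ⇒ W
1: can move to 7, which is L ⇒ W
Reading off the rows marked L gives the requested list; there are 3 such vertices.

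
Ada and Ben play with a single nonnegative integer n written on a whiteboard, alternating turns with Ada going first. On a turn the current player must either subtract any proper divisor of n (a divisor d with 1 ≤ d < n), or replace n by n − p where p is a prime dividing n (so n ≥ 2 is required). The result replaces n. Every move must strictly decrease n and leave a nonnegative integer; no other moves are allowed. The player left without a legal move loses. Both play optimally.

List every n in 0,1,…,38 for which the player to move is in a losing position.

0, 1, 4, 9, 14, 20, 26, 32, 35, 38

Work bottom-up. With no move the player to move loses. Otherwise the position is W if at least one move leads to an L position for the opponent, and L if every move leads to a W.
n=0: no move → L
n=1: no move → L
n=2: →0(L), so W
n=3: →0(L), so W
n=4: →2(W), 3(W) — all W, so L
n=5: →0(L), so W
n=6: →4(L), so W
n=7: →0(L), so W
n=8: →4(L), so W
n=9: →6(W), 8(W) — all W, so L
n=10: →9(L), so W
n=11: →0(L), so W
n=12: →9(L), so W
n=13: →0(L), so W
n=14: →7(W), 12(W), 13(W) — all W, so L
n=15: →14(L), so W
n=16: →14(L), so W
n=17: →0(L), so W
n=18: →9(L), so W
n=19: →0(L), so W
n=20: →10(W), 15(W), 16(W), 18(W), 19(W) — all W, so L
n=21: →14(L), so W
n=22: →20(L), so W
n=23: →0(L), so W
n=24: →20(L), so W
n=25: →20(L), so W
n=26: →13(W), 24(W), 25(W) — all W, so L
n=27: →26(L), so W
n=28: →14(L), so W
n=29: →0(L), so W
n=30: →20(L), so W
n=31: →0(L), so W
n=32: →16(W), 24(W), 28(W), 30(W), 31(W) — all W, so L
n=33: →32(L), so W
n=34: →32(L), so W
n=35: →28(W), 30(W), 34(W) — all W, so L
n=36: →32(L), so W
n=37: →0(L), so W
n=38: →19(W), 36(W), 37(W) — all W, so L
Reading off the rows marked L gives the requested list; there are 10 such values of n.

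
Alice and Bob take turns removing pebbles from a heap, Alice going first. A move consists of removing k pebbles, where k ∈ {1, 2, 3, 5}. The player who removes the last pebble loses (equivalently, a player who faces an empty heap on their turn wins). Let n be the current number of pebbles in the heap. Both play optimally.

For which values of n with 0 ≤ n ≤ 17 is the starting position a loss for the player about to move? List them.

1, 5, 9, 13, 17

Label each position W (a win for the player to move) or L (a loss). A position with no legal move is W; any other position is W exactly when some move reaches an L, and L when every move reaches a W.
n=0: no move; the opponent has just taken the last pebble and therefore loses → W
n=1: only reaches 0(W), which is W → L
n=2: reaches L-position 1 → W
n=3: reaches L-position 1 → W
n=4: reaches L-position 1 → W
n=5: only reaches 4(W), 3(W), 2(W), 0(W), all W → L
n=6: reaches L-position 5 → W
n=7: reaches L-position 5 → W
n=8: reaches L-position 5 → W
n=9: only reaches 8(W), 7(W), 6(W), 4(W), all W → L
n=10: reaches L-position 9 → W
n=11: reaches L-position 9 → W
n=12: reaches L-position 9 → W
n=13: only reaches 12(W), 11(W), 10(W), 8(W), all W → L
n=14: reaches L-position 13 → W
n=15: reaches L-position 13 → W
n=16: reaches L-position 13 → W
n=17: only reaches 16(W), 15(W), 14(W), 12(W), all W → L
Reading off the rows marked L gives the requested list; there are 5 such values of n.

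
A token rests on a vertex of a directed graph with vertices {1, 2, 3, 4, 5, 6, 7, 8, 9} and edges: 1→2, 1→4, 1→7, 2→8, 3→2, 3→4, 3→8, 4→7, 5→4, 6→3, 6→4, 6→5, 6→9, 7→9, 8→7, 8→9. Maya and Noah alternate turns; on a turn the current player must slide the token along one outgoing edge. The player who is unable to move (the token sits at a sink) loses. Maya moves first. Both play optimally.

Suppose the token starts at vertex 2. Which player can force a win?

Build the W/L table. Terminal = L. A non-terminal position is W if it has a move to some L; otherwise it is L.
Every edge goes from a vertex to one that appears earlier in the order 9, 7, 8, 4, 2, 3, 5, 1, 6, so processing vertices in that order labels each vertex after all of its successors.
9: no outgoing edge → L
7: reaches L-position 9 → W
8: reaches L-position 9 → W
4: only reaches 7(W), which is W → L
2: only reaches 8(W), which is W → L
3: reaches L-position 2 → W
5: reaches L-position 4 → W
1: reaches L-position 2 → W
6: reaches L-position 4 → W
Every move from 2 reaches a W position, so the mover loses.

Noah wins.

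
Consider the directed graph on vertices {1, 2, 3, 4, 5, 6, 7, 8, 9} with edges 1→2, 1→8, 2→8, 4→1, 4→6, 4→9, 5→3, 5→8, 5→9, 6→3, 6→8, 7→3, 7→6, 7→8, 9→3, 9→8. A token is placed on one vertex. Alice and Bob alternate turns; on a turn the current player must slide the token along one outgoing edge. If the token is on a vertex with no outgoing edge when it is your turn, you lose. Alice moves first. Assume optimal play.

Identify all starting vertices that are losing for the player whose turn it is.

3, 4, 8

Use the standard recursion: the mover loses at a terminal position; elsewhere, the mover wins exactly when some move hands the opponent an L position.
Every edge goes from a vertex to one that appears earlier in the order 8, 3, 6, 9, 7, 5, 2, 1, 4, so processing vertices in that order labels each vertex after all of its successors.
8: no outgoing edge → L
3: no outgoing edge → L
6: W (go to 3, an L position)
9: W (go to 3, an L position)
7: W (go to 3, an L position)
5: W (go to 3, an L position)
2: W (go to 8, an L position)
1: W (go to 8, an L position)
4: L (options 1(W), 9(W), 6(W) are all W)
Reading off the rows marked L gives the requested list; there are 3 such vertices.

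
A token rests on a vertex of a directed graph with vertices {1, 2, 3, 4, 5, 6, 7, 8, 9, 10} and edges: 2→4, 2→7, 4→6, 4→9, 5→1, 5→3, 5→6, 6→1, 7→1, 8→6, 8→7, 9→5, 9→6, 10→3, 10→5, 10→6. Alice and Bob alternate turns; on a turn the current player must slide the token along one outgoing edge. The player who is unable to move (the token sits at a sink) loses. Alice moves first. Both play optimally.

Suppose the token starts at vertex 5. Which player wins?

Work bottom-up. With no move the player to move loses. Otherwise the position is W if at least one move leads to an L position for the opponent, and L if every move leads to a W.
Every edge goes from a vertex to one that appears earlier in the order 1, 3, 6, 5, 10, 9, 7, 4, 2, 8, so processing vertices in that order labels each vertex after all of its successors.
1: no outgoing edge → L
3: no outgoing edge → L
6: can move to 1, which is L ⇒ W
5: can move to 3, which is L ⇒ W
10: can move to 3, which is L ⇒ W
9: moves to 5(W), 6(W); every one is W ⇒ L
7: can move to 1, which is L ⇒ W
4: can move to 9, which is L ⇒ W
2: moves to 4(W), 7(W); every one is W ⇒ L
8: moves to 7(W), 6(W); every one is W ⇒ L
From 5 Alice can move to 3, reaching an L position.

Alice wins.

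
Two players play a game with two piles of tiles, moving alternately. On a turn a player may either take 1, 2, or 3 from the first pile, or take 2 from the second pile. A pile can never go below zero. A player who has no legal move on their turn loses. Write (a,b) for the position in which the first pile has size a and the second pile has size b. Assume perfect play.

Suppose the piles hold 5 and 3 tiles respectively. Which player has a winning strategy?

Positions with no move are L. A position that does have a move is losing for the player to move precisely when every available move leads to a winning position for the opponent. Fill in the labels:
No move ever increases a pile, so every position that can arise here has a ≤ 5 and b ≤ 3; it is enough to label the cells with 0 ≤ a ≤ 5 and 0 ≤ b ≤ 3.
Every move lowers a or b (never raises either), so fill the grid row by row in increasing a, and left to right within a row: each cell's successors are then already labelled.
      b=0  b=1  b=2  b=3
a=0:    L    L    W    W
a=1:    W    W    L    L
a=2:    W    W    W    W
a=3:    W    W    W    W
a=4:    L    L    W    W
a=5:    W    W    L    L
Cells with no legal move (terminal, hence L): (0,0), (0,1).
The remaining L cells, each justified by listing all of its moves:
(1,2): →(0,2)(W), (1,0)(W) — all W, so L
(1,3): →(0,3)(W), (1,1)(W) — all W, so L
(4,0): →(3,0)(W), (2,0)(W), (1,0)(W) — all W, so L
(4,1): →(3,1)(W), (2,1)(W), (1,1)(W) — all W, so L
(5,2): →(4,2)(W), (3,2)(W), (2,2)(W), (5,0)(W) — all W, so L
(5,3): →(4,3)(W), (3,3)(W), (2,3)(W), (5,1)(W) — all W, so L
Every other cell has at least one move into one of the L cells above, so it is W.
Every move from (5,3) reaches a W position, so the mover loses.

The second player wins.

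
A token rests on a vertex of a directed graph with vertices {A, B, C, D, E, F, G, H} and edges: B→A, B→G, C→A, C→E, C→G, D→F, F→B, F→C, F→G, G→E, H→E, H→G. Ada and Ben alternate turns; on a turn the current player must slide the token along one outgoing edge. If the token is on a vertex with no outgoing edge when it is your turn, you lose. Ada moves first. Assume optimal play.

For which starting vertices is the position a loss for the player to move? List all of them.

Use the standard recursion: the mover loses at a terminal position; elsewhere, the mover wins exactly when some move hands the opponent an L position.
Every edge goes from a vertex to one that appears earlier in the order E, A, G, B, C, F, H, D, so processing vertices in that order labels each vertex after all of its successors.
E: no outgoing edge → L
A: no outgoing edge → L
G: can move to E, which is L ⇒ W
B: can move to A, which is L ⇒ W
C: can move to A, which is L ⇒ W
F: moves to C(W), B(W), G(W); every one is W ⇒ L
H: can move to E, which is L ⇒ W
D: can move to F, which is L ⇒ W
The losing starting vertices are exactly the entries labelled L in this table (3 of them).

A, E, F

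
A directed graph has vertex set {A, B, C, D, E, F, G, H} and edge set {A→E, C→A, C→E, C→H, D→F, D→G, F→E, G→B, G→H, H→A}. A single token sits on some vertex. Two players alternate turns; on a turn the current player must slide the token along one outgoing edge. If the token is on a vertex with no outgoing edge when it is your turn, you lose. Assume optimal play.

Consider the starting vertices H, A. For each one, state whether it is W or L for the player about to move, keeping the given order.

H: L, A: W

Positions with no move are L. A position that does have a move is losing for the player to move precisely when every available move leads to a winning position for the opponent. Fill in the labels:
Every edge goes from a vertex to one that appears earlier in the order B, E, A, H, G, F, C, D, so processing vertices in that order labels each vertex after all of its successors.
B: no outgoing edge → L
E: no outgoing edge → L
A: reaches L-position E → W
H: only reaches A(W), which is W → L
G: reaches L-position H → W
F: reaches L-position E → W
C: reaches L-position H → W
D: only reaches F(W), G(W), all W → L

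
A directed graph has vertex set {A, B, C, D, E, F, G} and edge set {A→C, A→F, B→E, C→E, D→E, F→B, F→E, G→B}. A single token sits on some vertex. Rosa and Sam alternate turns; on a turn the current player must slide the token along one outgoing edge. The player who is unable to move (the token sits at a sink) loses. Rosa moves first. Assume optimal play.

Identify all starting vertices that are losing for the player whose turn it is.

Label each position W (a win for the player to move) or L (a loss). A position with no legal move is L; any other position is W exactly when some move reaches an L, and L when every move reaches a W.
Every edge goes from a vertex to one that appears earlier in the order E, C, B, D, G, F, A, so processing vertices in that order labels each vertex after all of its successors.
E: no outgoing edge → L
C: W (go to E, an L position)
B: W (go to E, an L position)
D: W (go to E, an L position)
G: L (sole option B(W) is W)
F: W (go to E, an L position)
A: L (options F(W), C(W) are all W)
The losing starting vertices are exactly the entries labelled L in this table (3 of them).

A, E, G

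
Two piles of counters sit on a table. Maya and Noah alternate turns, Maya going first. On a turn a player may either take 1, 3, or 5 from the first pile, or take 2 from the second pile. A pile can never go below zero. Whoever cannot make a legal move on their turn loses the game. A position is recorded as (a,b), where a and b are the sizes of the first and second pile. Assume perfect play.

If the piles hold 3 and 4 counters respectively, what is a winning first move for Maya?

Move to (2,4).

Build the W/L table. Terminal = L. A non-terminal position is W if it has a move to some L; otherwise it is L.
No move ever increases a pile, so every position that can arise here has a ≤ 3 and b ≤ 4; it is enough to label the cells with 0 ≤ a ≤ 3 and 0 ≤ b ≤ 4.
Every move lowers a or b (never raises either), so fill the grid row by row in increasing a, and left to right within a row: each cell's successors are then already labelled.
      b=0  b=1  b=2  b=3  b=4
a=0:    L    L    W    W    L
a=1:    W    W    L    L    W
a=2:    L    L    W    W    L
a=3:    W    W    L    L    W
Cells with no legal move (terminal, hence L): (0,0), (0,1).
The remaining L cells, each justified by listing all of its moves:
(0,4): only reaches (0,2)(W), which is W → L
(1,2): only reaches (0,2)(W), (1,0)(W), all W → L
(1,3): only reaches (0,3)(W), (1,1)(W), all W → L
(2,0): only reaches (1,0)(W), which is W → L
(2,1): only reaches (1,1)(W), which is W → L
(2,4): only reaches (1,4)(W), (2,2)(W), all W → L
(3,2): only reaches (2,2)(W), (0,2)(W), (3,0)(W), all W → L
(3,3): only reaches (2,3)(W), (0,3)(W), (3,1)(W), all W → L
Every other cell has at least one move into one of the L cells above, so it is W.
From (3,4), the L positions reachable in one move are: (2,4), (0,4), (3,2). Any move reaching one of these is winning.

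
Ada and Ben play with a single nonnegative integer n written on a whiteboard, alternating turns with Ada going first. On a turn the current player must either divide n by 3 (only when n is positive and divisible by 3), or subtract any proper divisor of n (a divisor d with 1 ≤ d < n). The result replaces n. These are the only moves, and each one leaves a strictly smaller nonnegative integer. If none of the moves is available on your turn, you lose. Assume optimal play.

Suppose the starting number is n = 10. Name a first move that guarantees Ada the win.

Move to 9.

Use the standard recursion: the mover loses at a terminal position; elsewhere, the mover wins exactly when some move hands the opponent an L position.
n=0: no move → L
n=1: no move → L
n=2: reaches L-position 1 → W
n=3: reaches L-position 1 → W
n=4: only reaches 2(W), 3(W), all W → L
n=5: reaches L-position 4 → W
n=6: reaches L-position 4 → W
n=7: only reaches 6(W), which is W → L
n=8: reaches L-position 4 → W
n=9: only reaches 3(W), 6(W), 8(W), all W → L
n=10: reaches L-position 9 → W
From 10, the L positions reachable in one move are: 9.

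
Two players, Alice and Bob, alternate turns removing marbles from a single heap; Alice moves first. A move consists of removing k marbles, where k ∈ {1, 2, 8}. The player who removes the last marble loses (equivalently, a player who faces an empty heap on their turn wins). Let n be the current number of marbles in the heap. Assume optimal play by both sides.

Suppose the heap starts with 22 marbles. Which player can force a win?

Work bottom-up. With no move the player to move wins. Otherwise the position is W if at least one move leads to an L position for the opponent, and L if every move leads to a W.
n=0: no move; the opponent has just taken the last marble and therefore loses → W
n=1: only reaches 0(W), which is W → L
n=2: reaches L-position 1 → W
n=3: reaches L-position 1 → W
n=4: only reaches 3(W), 2(W), all W → L
n=5: reaches L-position 4 → W
n=6: reaches L-position 4 → W
n=7: only reaches 6(W), 5(W), all W → L
n=8: reaches L-position 7 → W
n=9: reaches L-position 7 → W
n=10: only reaches 9(W), 8(W), 2(W), all W → L
n=11: reaches L-position 10 → W
n=12: reaches L-position 10 → W
n=13: only reaches 12(W), 11(W), 5(W), all W → L
n=14: reaches L-position 13 → W
n=15: reaches L-position 13 → W
n=16: only reaches 15(W), 14(W), 8(W), all W → L
n=17: reaches L-position 16 → W
n=18: reaches L-position 16 → W
n=19: only reaches 18(W), 17(W), 11(W), all W → L
n=20: reaches L-position 19 → W
n=21: reaches L-position 19 → W
n=22: only reaches 21(W), 20(W), 14(W), all W → L
The starting position 22 is L: whatever Alice does, the opponent receives a W position.

Bob wins.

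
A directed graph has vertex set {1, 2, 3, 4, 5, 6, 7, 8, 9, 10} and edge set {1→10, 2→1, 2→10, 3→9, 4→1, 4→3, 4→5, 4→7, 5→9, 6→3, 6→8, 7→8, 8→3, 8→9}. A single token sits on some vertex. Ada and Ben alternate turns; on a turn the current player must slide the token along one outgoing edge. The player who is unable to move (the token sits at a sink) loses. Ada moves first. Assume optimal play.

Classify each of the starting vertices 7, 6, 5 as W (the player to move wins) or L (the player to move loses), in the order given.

Build the W/L table. Terminal = L. A non-terminal position is W if it has a move to some L; otherwise it is L.
Every edge goes from a vertex to one that appears earlier in the order 9, 10, 3, 8, 5, 1, 2, 7, 4, 6, so processing vertices in that order labels each vertex after all of its successors.
9: no outgoing edge → L
10: no outgoing edge → L
3: W (go to 9, an L position)
8: W (go to 9, an L position)
5: W (go to 9, an L position)
1: W (go to 10, an L position)
2: W (go to 10, an L position)
7: L (sole option 8(W) is W)
4: W (go to 7, an L position)
6: L (options 8(W), 3(W) are all W)

7: L, 6: L, 5: W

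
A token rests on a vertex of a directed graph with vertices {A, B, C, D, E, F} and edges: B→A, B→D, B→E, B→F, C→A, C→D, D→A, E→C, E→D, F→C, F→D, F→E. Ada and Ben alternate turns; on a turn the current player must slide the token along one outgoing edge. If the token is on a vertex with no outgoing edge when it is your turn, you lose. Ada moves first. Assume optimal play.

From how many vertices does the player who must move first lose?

2

Work bottom-up. With no move the player to move loses. Otherwise the position is W if at least one move leads to an L position for the opponent, and L if every move leads to a W.
Every edge goes from a vertex to one that appears earlier in the order A, D, C, E, F, B, so processing vertices in that order labels each vertex after all of its successors.
A: no outgoing edge → L
D: →A(L), so W
C: →A(L), so W
E: →C(W), D(W) — all W, so L
F: →E(L), so W
B: →E(L), so W
The L vertices are A, E; that is 2 in all.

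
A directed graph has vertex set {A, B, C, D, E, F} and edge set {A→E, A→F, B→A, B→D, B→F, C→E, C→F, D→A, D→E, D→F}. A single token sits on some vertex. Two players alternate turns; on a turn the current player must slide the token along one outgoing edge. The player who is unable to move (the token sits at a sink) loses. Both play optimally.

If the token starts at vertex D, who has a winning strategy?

Build the W/L table. Terminal = L. A non-terminal position is W if it has a move to some L; otherwise it is L.
Every edge goes from a vertex to one that appears earlier in the order F, E, C, A, D, B, so processing vertices in that order labels each vertex after all of its successors.
F: no outgoing edge → L
E: no outgoing edge → L
C: →E(L), so W
A: →E(L), so W
D: →E(L), so W
B: →F(L), so W
The starting position D is W: the player to move should move to E, handing over an L position.

The first player wins.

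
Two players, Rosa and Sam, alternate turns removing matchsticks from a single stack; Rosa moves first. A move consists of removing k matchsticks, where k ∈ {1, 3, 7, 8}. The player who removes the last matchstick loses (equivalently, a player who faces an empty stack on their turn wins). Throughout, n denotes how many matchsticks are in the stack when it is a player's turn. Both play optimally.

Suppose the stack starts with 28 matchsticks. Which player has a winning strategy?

Rosa wins.

Positions with no move are W. A position that does have a move is losing for the player to move precisely when every available move leads to a winning position for the opponent. Fill in the labels:
n=0: no move; the opponent has just taken the last matchstick and therefore loses → W
n=1: →0(W) only, which is W, so L
n=2: →1(L), so W
n=3: →2(W), 0(W) — all W, so L
n=4: →3(L), so W
n=5: →4(W), 2(W) — all W, so L
n=6: →5(L), so W
n=7: →6(W), 4(W), 0(W) — all W, so L
n=8: →7(L), so W
n=9: →1(L), so W
n=10: →7(L), so W
n=11: →3(L), so W
n=12: →5(L), so W
n=13: →5(L), so W
n=14: →7(L), so W
n=15: →7(L), so W
n=16: →15(W), 13(W), 9(W), 8(W) — all W, so L
n=17: →16(L), so W
n=18: →17(W), 15(W), 11(W), 10(W) — all W, so L
n=19: →18(L), so W
n=20: →19(W), 17(W), 13(W), 12(W) — all W, so L
n=21: →20(L), so W
n=22: →21(W), 19(W), 15(W), 14(W) — all W, so L
n=23: →22(L), so W
n=24: →16(L), so W
n=25: →22(L), so W
n=26: →18(L), so W
n=27: →20(L), so W
n=28: →20(L), so W
The starting position 28 is W: Rosa should remove 8, leaving 20, handing over an L position.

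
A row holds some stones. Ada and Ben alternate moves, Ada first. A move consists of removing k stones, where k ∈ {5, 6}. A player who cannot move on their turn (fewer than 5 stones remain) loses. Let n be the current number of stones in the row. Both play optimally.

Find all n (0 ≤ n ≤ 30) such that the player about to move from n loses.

0, 1, 2, 3, 4, 11, 12, 13, 14, 15, 22, 23, 24, 25, 26

Compute win/loss labels from the base case upward. A position with no move is L. Any other position is W if it can reach an L in one move, else L.
n=0: no move → L
n=1: no move → L
n=2: no move → L
n=3: no move → L
n=4: no move → L
n=5: reaches L-position 0 → W
n=6: reaches L-position 1 → W
n=7: reaches L-position 2 → W
n=8: reaches L-position 3 → W
n=9: reaches L-position 4 → W
n=10: reaches L-position 4 → W
n=11: only reaches 6(W), 5(W), all W → L
n=12: only reaches 7(W), 6(W), all W → L
n=13: only reaches 8(W), 7(W), all W → L
n=14: only reaches 9(W), 8(W), all W → L
n=15: only reaches 10(W), 9(W), all W → L
n=16: reaches L-position 11 → W
n=17: reaches L-position 12 → W
n=18: reaches L-position 13 → W
n=19: reaches L-position 14 → W
n=20: reaches L-position 15 → W
n=21: reaches L-position 15 → W
n=22: only reaches 17(W), 16(W), all W → L
n=23: only reaches 18(W), 17(W), all W → L
n=24: only reaches 19(W), 18(W), all W → L
n=25: only reaches 20(W), 19(W), all W → L
n=26: only reaches 21(W), 20(W), all W → L
n=27: reaches L-position 22 → W
n=28: reaches L-position 23 → W
n=29: reaches L-position 24 → W
n=30: reaches L-position 25 → W
Reading off the rows marked L gives the requested list; there are 15 such values of n.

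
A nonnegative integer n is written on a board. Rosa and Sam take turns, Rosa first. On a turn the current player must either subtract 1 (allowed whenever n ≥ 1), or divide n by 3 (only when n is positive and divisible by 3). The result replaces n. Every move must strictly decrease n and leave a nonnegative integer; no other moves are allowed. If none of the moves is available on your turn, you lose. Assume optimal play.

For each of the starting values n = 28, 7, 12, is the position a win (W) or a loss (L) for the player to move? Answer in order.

28: L, 7: L, 12: W

Positions with no move are L. A position that does have a move is losing for the player to move precisely when every available move leads to a winning position for the opponent. Fill in the labels:
n=0: no move → L
n=1: W (go to 0, an L position)
n=2: L (sole option 1(W) is W)
n=3: W (go to 2, an L position)
n=4: L (sole option 3(W) is W)
n=5: W (go to 4, an L position)
n=6: W (go to 2, an L position)
n=7: L (sole option 6(W) is W)
n=8: W (go to 7, an L position)
n=9: L (options 3(W), 8(W) are all W)
n=10: W (go to 9, an L position)
n=11: L (sole option 10(W) is W)
n=12: W (go to 4, an L position)
n=13: L (sole option 12(W) is W)
n=14: W (go to 13, an L position)
n=15: L (options 5(W), 14(W) are all W)
n=16: W (go to 15, an L position)
n=17: L (sole option 16(W) is W)
n=18: W (go to 17, an L position)
n=19: L (sole option 18(W) is W)
n=20: W (go to 19, an L position)
n=21: W (go to 7, an L position)
n=22: L (sole option 21(W) is W)
n=23: W (go to 22, an L position)
n=24: L (options 8(W), 23(W) are all W)
n=25: W (go to 24, an L position)
n=26: L (sole option 25(W) is W)
n=27: W (go to 9, an L position)
n=28: L (sole option 27(W) is W)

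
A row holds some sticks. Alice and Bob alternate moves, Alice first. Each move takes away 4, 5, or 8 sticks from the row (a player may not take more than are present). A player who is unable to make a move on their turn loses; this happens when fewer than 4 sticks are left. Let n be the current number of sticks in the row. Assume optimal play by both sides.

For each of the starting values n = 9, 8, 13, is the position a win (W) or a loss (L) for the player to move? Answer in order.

Use the standard recursion: the mover loses at a terminal position; elsewhere, the mover wins exactly when some move hands the opponent an L position.
n=0: no move → L
n=1: no move → L
n=2: no move → L
n=3: no move → L
n=4: W (go to 0, an L position)
n=5: W (go to 1, an L position)
n=6: W (go to 2, an L position)
n=7: W (go to 3, an L position)
n=8: W (go to 3, an L position)
n=9: W (go to 1, an L position)
n=10: W (go to 2, an L position)
n=11: W (go to 3, an L position)
n=12: L (options 8(W), 7(W), 4(W) are all W)
n=13: L (options 9(W), 8(W), 5(W) are all W)

9: W, 8: W, 13: L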